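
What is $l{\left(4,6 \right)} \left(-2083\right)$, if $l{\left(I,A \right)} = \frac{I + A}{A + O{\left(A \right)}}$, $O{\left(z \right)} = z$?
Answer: $- \frac{10415}{6} \approx -1735.8$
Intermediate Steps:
$l{\left(I,A \right)} = \frac{A + I}{2 A}$ ($l{\left(I,A \right)} = \frac{I + A}{A + A} = \frac{A + I}{2 A}$)
$l{\left(4,6 \right)} \left(-2083\right) = \frac{6 + 4}{2 \cdot 6} \left(-2083\right) = \frac{1}{2} \cdot \frac{1}{6} \cdot 10 \left(-2083\right) = \frac{5}{6} \left(-2083\right) = - \frac{10415}{6}$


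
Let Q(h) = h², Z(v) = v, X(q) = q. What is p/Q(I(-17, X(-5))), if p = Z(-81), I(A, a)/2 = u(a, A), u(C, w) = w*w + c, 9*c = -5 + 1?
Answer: -6561/26977636 ≈ -0.00024320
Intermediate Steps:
c = -4/9 (c = (-5 + 1)/9 = (⅑)*(-4) = -4/9 ≈ -0.44444)
u(C, w) = -4/9 + w² (u(C, w) = w*w - 4/9 = w² - 4/9 = -4/9 + w²)
I(A, a) = -8/9 + 2*A² (I(A, a) = 2*(-4/9 + A²) = -8/9 + 2*A²)
p = -81
p/Q(I(-17, X(-5))) = -81/(-8/9 + 2*(-17)²)² = -81/(-8/9 + 2*289)² = -81/(-8/9 + 578)² = -81/((5194/9)²) = -81/26977636/81 = -81*81/26977636 = -6561/26977636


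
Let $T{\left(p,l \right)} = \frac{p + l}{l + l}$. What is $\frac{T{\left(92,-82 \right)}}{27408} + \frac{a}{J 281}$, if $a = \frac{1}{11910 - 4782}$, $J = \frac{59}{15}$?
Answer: $- \frac{7738385}{3688796729376} \approx -2.0978 \cdot 10^{-6}$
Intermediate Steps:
$T{\left(p,l \right)} = \frac{l + p}{2 l}$
$J = \frac{59}{15}$ ($J = 59 \cdot \frac{1}{15} = \frac{59}{15} \approx 3.9333$)
$a = \frac{1}{7128} \approx 0.00014029$
$\frac{T{\left(92,-82 \right)}}{27408} + \frac{a}{J 281} = \frac{\frac{1}{2} \frac{1}{-82} \left(-82 + 92\right)}{27408} + \frac{1}{7128 \cdot \frac{59}{15} \cdot 281} = \frac{1}{2} \left(- \frac{1}{82}\right) 10 \cdot \frac{1}{27408} + \frac{1}{7128 \cdot \frac{16579}{15}} = \left(- \frac{5}{82}\right) \frac{1}{27408} + \frac{1}{7128} \cdot \frac{15}{16579} = - \frac{5}{2247456} + \frac{5}{39391704} = - \frac{7738385}{3688796729376}$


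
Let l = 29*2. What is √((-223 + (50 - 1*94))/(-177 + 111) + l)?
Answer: √30030/22 ≈ 7.8769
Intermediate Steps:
l = 58
√((-223 + (50 - 1*94))/(-177 + 111) + l) = √((-223 + (50 - 1*94))/(-177 + 111) + 58) = √((-223 + (50 - 94))/(-66) + 58) = √((-223 - 44)*(-1/66) + 58) = √(-267*(-1/66) + 58) = √(89/22 + 58) = √(1365/22) = √30030/22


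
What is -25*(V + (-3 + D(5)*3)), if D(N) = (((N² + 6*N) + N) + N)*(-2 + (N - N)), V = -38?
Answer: 10775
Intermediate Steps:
D(N) = -16*N - 2*N² (D(N) = ((N² + 7*N) + N)*(-2 + 0) = (N² + 8*N)*(-2) = -16*N - 2*N²)
-25*(V + (-3 + D(5)*3)) = -25*(-38 + (-3 - 2*5*(8 + 5)*3)) = -25*(-38 + (-3 - 2*5*13*3)) = -25*(-38 + (-3 - 130*3)) = -25*(-38 + (-3 - 390)) = -25*(-38 - 393) = -25*(-431) = 10775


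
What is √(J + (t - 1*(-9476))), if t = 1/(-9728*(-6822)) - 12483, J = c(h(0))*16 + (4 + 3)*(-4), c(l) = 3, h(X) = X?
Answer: I*√1427457906765791/691296 ≈ 54.653*I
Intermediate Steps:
J = 20 (J = 3*16 + (4 + 3)*(-4) = 48 + 7*(-4) = 48 - 28 = 20)
t = -828427004927/66364416 (t = -1/9728*(-1/6822) - 12483 = 1/66364416 - 12483 = -828427004927/66364416 ≈ -12483.)
√(J + (t - 1*(-9476))) = √(20 + (-828427004927/66364416 - 1*(-9476))) = √(20 + (-828427004927/66364416 + 9476)) = √(20 - 199557798911/66364416) = √(-198230510591/66364416) = I*√1427457906765791/691296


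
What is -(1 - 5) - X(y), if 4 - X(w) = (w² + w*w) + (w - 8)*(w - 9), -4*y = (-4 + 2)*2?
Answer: 58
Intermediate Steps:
y = 1 (y = -(-4 + 2)*2/4 = -(-1)*2/2 = -¼*(-4) = 1)
X(w) = 4 - 2*w² - (-9 + w)*(-8 + w) (X(w) = 4 - ((w² + w*w) + (w - 8)*(w - 9)) = 4 - ((w² + w²) + (-8 + w)*(-9 + w)) = 4 - (2*w² + (-9 + w)*(-8 + w)) = 4 + (-2*w² - (-9 + w)*(-8 + w)) = 4 - 2*w² - (-9 + w)*(-8 + w))
-(1 - 5) - X(y) = -(1 - 5) - (-68 - 3*1² + 17*1) = -1*(-4) - (-68 - 3*1 + 17) = 4 - (-68 - 3 + 17) = 4 - 1*(-54) = 4 + 54 = 58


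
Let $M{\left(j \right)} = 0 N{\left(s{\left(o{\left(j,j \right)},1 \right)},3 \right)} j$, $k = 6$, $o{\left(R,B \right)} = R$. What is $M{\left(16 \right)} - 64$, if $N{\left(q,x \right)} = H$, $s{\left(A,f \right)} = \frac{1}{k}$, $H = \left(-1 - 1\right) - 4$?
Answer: $-64$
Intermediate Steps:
$H = -6$ ($H = -2 - 4 = -6$)
$s{\left(A,f \right)} = \frac{1}{6}$
$N{\left(q,x \right)} = -6$
$M{\left(j \right)} = 0$ ($M{\left(j \right)} = 0 \left(-6\right) j = 0 j = 0$)
$M{\left(16 \right)} - 64 = 0 - 64 = -64$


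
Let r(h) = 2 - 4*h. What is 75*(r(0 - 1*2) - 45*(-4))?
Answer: 14250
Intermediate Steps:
75*(r(0 - 1*2) - 45*(-4)) = 75*((2 - 4*(0 - 1*2)) - 45*(-4)) = 75*((2 - 4*(0 - 2)) + 180) = 75*((2 - 4*(-2)) + 180) = 75*((2 + 8) + 180) = 75*(10 + 180) = 75*190 = 14250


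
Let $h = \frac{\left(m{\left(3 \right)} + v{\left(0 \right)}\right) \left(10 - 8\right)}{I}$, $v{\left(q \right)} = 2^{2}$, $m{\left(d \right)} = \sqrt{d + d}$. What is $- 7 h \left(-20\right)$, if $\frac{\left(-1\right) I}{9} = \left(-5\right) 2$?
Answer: $\frac{112}{9} + \frac{28 \sqrt{6}}{9} \approx 20.065$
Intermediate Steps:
$m{\left(d \right)} = \sqrt{2} \sqrt{d}$ ($m{\left(d \right)} = \sqrt{2 d} = \sqrt{2} \sqrt{d}$)
$v{\left(q \right)} = 4$
$I = 90$ ($I = - 9 \left(\left(-5\right) 2\right) = \left(-9\right) \left(-10\right) = 90$)
$h = \frac{4}{45} + \frac{\sqrt{6}}{45}$ ($h = \frac{\left(\sqrt{2} \sqrt{3} + 4\right) \left(10 - 8\right)}{90} = \left(\sqrt{6} + 4\right) 2 \cdot \frac{1}{90} = \left(4 + \sqrt{6}\right) 2 \cdot \frac{1}{90} = \left(8 + 2 \sqrt{6}\right) \frac{1}{90} = \frac{4}{45} + \frac{\sqrt{6}}{45} \approx 0.14332$)
$- 7 h \left(-20\right) = - 7 \left(\frac{4}{45} + \frac{\sqrt{6}}{45}\right) \left(-20\right) = \left(- \frac{28}{45} - \frac{7 \sqrt{6}}{45}\right) \left(-20\right) = \frac{112}{9} + \frac{28 \sqrt{6}}{9}$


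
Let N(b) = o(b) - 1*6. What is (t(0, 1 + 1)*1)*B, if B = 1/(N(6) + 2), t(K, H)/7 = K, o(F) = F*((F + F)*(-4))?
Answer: 0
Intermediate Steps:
o(F) = -8*F² (o(F) = F*((2*F)*(-4)) = F*(-8*F) = -8*F²)
N(b) = -6 - 8*b² (N(b) = -8*b² - 1*6 = -8*b² - 6 = -6 - 8*b²)
t(K, H) = 7*K
B = -1/292 (B = 1/((-6 - 8*6²) + 2) = 1/((-6 - 8*36) + 2) = 1/((-6 - 288) + 2) = 1/(-294 + 2) = 1/(-292) = -1/292 ≈ -0.0034247)
(t(0, 1 + 1)*1)*B = ((7*0)*1)*(-1/292) = (0*1)*(-1/292) = 0*(-1/292) = 0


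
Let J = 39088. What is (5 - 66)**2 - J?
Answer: -35367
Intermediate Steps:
(5 - 66)**2 - J = (5 - 66)**2 - 1*39088 = (-61)**2 - 39088 = 3721 - 39088 = -35367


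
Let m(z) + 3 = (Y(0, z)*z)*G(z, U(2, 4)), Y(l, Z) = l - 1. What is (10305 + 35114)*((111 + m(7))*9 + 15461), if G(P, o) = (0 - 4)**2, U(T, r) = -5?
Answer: 700588075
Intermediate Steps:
Y(l, Z) = -1 + l
G(P, o) = 16 (G(P, o) = (-4)**2 = 16)
m(z) = -3 - 16*z (m(z) = -3 + ((-1 + 0)*z)*16 = -3 - z*16 = -3 - 16*z)
(10305 + 35114)*((111 + m(7))*9 + 15461) = (10305 + 35114)*((111 + (-3 - 16*7))*9 + 15461) = 45419*((111 + (-3 - 112))*9 + 15461) = 45419*((111 - 115)*9 + 15461) = 45419*(-4*9 + 15461) = 45419*(-36 + 15461) = 45419*15425 = 700588075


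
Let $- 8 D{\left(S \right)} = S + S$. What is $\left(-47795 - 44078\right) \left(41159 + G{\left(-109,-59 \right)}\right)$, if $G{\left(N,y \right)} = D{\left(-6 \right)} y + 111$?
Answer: $- \frac{7566935899}{2} \approx -3.7835 \cdot 10^{9}$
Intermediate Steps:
$D{\left(S \right)} = - \frac{S}{4}$ ($D{\left(S \right)} = - \frac{S + S}{8} = - \frac{2 S}{8} = - \frac{S}{4}$)
$G{\left(N,y \right)} = 111 + \frac{3 y}{2}$ ($G{\left(N,y \right)} = \left(- \frac{1}{4}\right) \left(-6\right) y + 111 = \frac{3 y}{2} + 111 = 111 + \frac{3 y}{2}$)
$\left(-47795 - 44078\right) \left(41159 + G{\left(-109,-59 \right)}\right) = \left(-47795 - 44078\right) \left(41159 + \left(111 + \frac{3}{2} \left(-59\right)\right)\right) = - 91873 \left(41159 + \left(111 - \frac{177}{2}\right)\right) = - 91873 \left(41159 + \frac{45}{2}\right) = \left(-91873\right) \frac{82363}{2} = - \frac{7566935899}{2}$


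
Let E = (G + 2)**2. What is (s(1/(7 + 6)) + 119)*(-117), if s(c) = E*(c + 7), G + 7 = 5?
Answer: -13923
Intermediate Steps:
G = -2 (G = -7 + 5 = -2)
E = 0 (E = (-2 + 2)**2 = 0**2 = 0)
s(c) = 0 (s(c) = 0*(c + 7) = 0*(7 + c) = 0)
(s(1/(7 + 6)) + 119)*(-117) = (0 + 119)*(-117) = 119*(-117) = -13923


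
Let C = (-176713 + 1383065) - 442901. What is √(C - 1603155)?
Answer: 2*I*√209926 ≈ 916.35*I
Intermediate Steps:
C = 763451 (C = 1206352 - 442901 = 763451)
√(C - 1603155) = √(763451 - 1603155) = √(-839704) = 2*I*√209926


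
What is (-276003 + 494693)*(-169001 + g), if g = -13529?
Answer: -39917485700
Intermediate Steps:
(-276003 + 494693)*(-169001 + g) = (-276003 + 494693)*(-169001 - 13529) = 218690*(-182530) = -39917485700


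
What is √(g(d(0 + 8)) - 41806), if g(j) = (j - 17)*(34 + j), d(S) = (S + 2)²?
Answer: 2*I*√7671 ≈ 175.17*I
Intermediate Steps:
d(S) = (2 + S)²
g(j) = (-17 + j)*(34 + j)
√(g(d(0 + 8)) - 41806) = √((-578 + ((2 + (0 + 8))²)² + 17*(2 + (0 + 8))²) - 41806) = √((-578 + ((2 + 8)²)² + 17*(2 + 8)²) - 41806) = √((-578 + (10²)² + 17*10²) - 41806) = √((-578 + 100² + 17*100) - 41806) = √((-578 + 10000 + 1700) - 41806) = √(11122 - 41806) = √(-30684) = 2*I*√7671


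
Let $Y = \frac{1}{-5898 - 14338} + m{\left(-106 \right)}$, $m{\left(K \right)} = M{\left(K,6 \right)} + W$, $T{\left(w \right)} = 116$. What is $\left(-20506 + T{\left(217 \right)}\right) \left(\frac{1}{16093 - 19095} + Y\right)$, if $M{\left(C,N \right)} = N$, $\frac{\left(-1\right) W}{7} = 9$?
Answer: $\frac{17651042608845}{15187118} \approx 1.1622 \cdot 10^{6}$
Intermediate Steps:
$W = -63$ ($W = \left(-7\right) 9 = -63$)
$m{\left(K \right)} = -57$ ($m{\left(K \right)} = 6 - 63 = -57$)
$Y = - \frac{1153453}{20236}$ ($Y = \frac{1}{-5898 - 14338} - 57 = \frac{1}{-20236} - 57 = - \frac{1}{20236} - 57 = - \frac{1153453}{20236} \approx -57.0$)
$\left(-20506 + T{\left(217 \right)}\right) \left(\frac{1}{16093 - 19095} + Y\right) = \left(-20506 + 116\right) \left(\frac{1}{16093 - 19095} - \frac{1153453}{20236}\right) = - 20390 \left(\frac{1}{-3002} - \frac{1153453}{20236}\right) = - 20390 \left(- \frac{1}{3002} - \frac{1153453}{20236}\right) = \left(-20390\right) \left(- \frac{1731343071}{30374236}\right) = \frac{17651042608845}{15187118}$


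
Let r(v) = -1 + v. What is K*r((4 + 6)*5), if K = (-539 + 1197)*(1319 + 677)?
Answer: 64355032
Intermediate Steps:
K = 1313368 (K = 658*1996 = 1313368)
K*r((4 + 6)*5) = 1313368*(-1 + (4 + 6)*5) = 1313368*(-1 + 10*5) = 1313368*(-1 + 50) = 1313368*49 = 64355032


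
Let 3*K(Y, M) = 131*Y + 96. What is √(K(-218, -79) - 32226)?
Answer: 2*I*√93855/3 ≈ 204.24*I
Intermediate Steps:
K(Y, M) = 32 + 131*Y/3 (K(Y, M) = (131*Y + 96)/3 = (96 + 131*Y)/3 = 32 + 131*Y/3)
√(K(-218, -79) - 32226) = √((32 + (131/3)*(-218)) - 32226) = √((32 - 28558/3) - 32226) = √(-28462/3 - 32226) = √(-125140/3) = 2*I*√93855/3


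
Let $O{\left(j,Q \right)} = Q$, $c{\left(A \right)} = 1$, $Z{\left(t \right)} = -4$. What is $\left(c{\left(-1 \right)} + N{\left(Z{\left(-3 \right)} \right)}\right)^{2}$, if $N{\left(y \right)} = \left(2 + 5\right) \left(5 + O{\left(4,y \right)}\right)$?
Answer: $64$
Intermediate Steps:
$N{\left(y \right)} = 35 + 7 y$ ($N{\left(y \right)} = \left(2 + 5\right) \left(5 + y\right) = 7 \left(5 + y\right) = 35 + 7 y$)
$\left(c{\left(-1 \right)} + N{\left(Z{\left(-3 \right)} \right)}\right)^{2} = \left(1 + \left(35 + 7 \left(-4\right)\right)\right)^{2} = \left(1 + \left(35 - 28\right)\right)^{2} = \left(1 + 7\right)^{2} = 8^{2} = 64$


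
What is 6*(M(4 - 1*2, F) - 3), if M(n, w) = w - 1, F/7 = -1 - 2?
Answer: -150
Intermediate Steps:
F = -21 (F = 7*(-1 - 2) = 7*(-3) = -21)
M(n, w) = -1 + w
6*(M(4 - 1*2, F) - 3) = 6*((-1 - 21) - 3) = 6*(-22 - 3) = 6*(-25) = -150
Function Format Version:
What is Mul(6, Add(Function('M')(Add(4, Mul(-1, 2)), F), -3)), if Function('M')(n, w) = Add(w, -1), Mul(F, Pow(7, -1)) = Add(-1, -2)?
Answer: -150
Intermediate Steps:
F = -21 (F = Mul(7, Add(-1, -2)) = Mul(7, -3) = -21)
Function('M')(n, w) = Add(-1, w)
Mul(6, Add(Function('M')(Add(4, Mul(-1, 2)), F), -3)) = Mul(6, Add(Add(-1, -21), -3)) = Mul(6, Add(-22, -3)) = Mul(6, -25) = -150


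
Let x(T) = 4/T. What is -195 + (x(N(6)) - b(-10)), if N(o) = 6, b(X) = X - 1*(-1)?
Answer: -556/3 ≈ -185.33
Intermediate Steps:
b(X) = 1 + X (b(X) = X + 1 = 1 + X)
-195 + (x(N(6)) - b(-10)) = -195 + (4/6 - (1 - 10)) = -195 + (4*(⅙) - 1*(-9)) = -195 + (⅔ + 9) = -195 + 29/3 = -556/3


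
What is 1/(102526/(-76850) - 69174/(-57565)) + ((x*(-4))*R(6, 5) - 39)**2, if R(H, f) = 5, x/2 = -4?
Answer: 29563972216/2020301 ≈ 14633.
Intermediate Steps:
x = -8 (x = 2*(-4) = -8)
1/(102526/(-76850) - 69174/(-57565)) + ((x*(-4))*R(6, 5) - 39)**2 = 1/(102526/(-76850) - 69174/(-57565)) + (-8*(-4)*5 - 39)**2 = 1/(102526*(-1/76850) - 69174*(-1/57565)) + (32*5 - 39)**2 = 1/(-51263/38425 + 69174/57565) + (160 - 39)**2 = 1/(-2020301/15254725) + 121**2 = -15254725/2020301 + 14641 = 29563972216/2020301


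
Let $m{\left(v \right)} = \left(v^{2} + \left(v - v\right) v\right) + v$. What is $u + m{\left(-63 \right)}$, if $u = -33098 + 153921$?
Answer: $124729$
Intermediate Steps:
$u = 120823$
$m{\left(v \right)} = v + v^{2}$ ($m{\left(v \right)} = \left(v^{2} + 0 v\right) + v = \left(v^{2} + 0\right) + v = v^{2} + v = v + v^{2}$)
$u + m{\left(-63 \right)} = 120823 - 63 \left(1 - 63\right) = 120823 - -3906 = 120823 + 3906 = 124729$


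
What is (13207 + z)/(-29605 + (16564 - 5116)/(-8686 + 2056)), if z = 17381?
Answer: -33799740/32715433 ≈ -1.0331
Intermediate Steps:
(13207 + z)/(-29605 + (16564 - 5116)/(-8686 + 2056)) = (13207 + 17381)/(-29605 + (16564 - 5116)/(-8686 + 2056)) = 30588/(-29605 + 11448/(-6630)) = 30588/(-29605 + 11448*(-1/6630)) = 30588/(-29605 - 1908/1105) = 30588/(-32715433/1105) = 30588*(-1105/32715433) = -33799740/32715433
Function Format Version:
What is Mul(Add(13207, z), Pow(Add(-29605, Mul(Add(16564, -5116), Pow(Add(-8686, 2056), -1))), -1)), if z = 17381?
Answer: Rational(-33799740, 32715433) ≈ -1.0331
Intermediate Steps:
Mul(Add(13207, z), Pow(Add(-29605, Mul(Add(16564, -5116), Pow(Add(-8686, 2056), -1))), -1)) = Mul(Add(13207, 17381), Pow(Add(-29605, Mul(Add(16564, -5116), Pow(Add(-8686, 2056), -1))), -1)) = Mul(30588, Pow(Add(-29605, Mul(11448, Pow(-6630, -1))), -1)) = Mul(30588, Pow(Add(-29605, Mul(11448, Rational(-1, 6630))), -1)) = Mul(30588, Pow(Add(-29605, Rational(-1908, 1105)), -1)) = Mul(30588, Pow(Rational(-32715433, 1105), -1)) = Mul(30588, Rational(-1105, 32715433)) = Rational(-33799740, 32715433)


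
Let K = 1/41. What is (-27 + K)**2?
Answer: 1223236/1681 ≈ 727.68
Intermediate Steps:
K = 1/41 ≈ 0.024390
(-27 + K)**2 = (-27 + 1/41)**2 = (-1106/41)**2 = 1223236/1681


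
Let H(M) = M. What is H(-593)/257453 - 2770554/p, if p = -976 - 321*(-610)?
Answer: -356701487762/25080298901 ≈ -14.222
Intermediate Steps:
p = 194834 (p = -976 + 195810 = 194834)
H(-593)/257453 - 2770554/p = -593/257453 - 2770554/194834 = -593*1/257453 - 2770554*1/194834 = -593/257453 - 1385277/97417 = -356701487762/25080298901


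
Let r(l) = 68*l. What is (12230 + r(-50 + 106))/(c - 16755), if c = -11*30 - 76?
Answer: -16038/17161 ≈ -0.93456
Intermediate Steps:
c = -406 (c = -330 - 76 = -406)
(12230 + r(-50 + 106))/(c - 16755) = (12230 + 68*(-50 + 106))/(-406 - 16755) = (12230 + 68*56)/(-17161) = (12230 + 3808)*(-1/17161) = 16038*(-1/17161) = -16038/17161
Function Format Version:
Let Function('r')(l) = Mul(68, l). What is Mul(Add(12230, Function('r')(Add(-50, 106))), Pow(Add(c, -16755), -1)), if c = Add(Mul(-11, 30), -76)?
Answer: Rational(-16038, 17161) ≈ -0.93456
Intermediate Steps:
c = -406 (c = Add(-330, -76) = -406)
Mul(Add(12230, Function('r')(Add(-50, 106))), Pow(Add(c, -16755), -1)) = Mul(Add(12230, Mul(68, Add(-50, 106))), Pow(Add(-406, -16755), -1)) = Mul(Add(12230, Mul(68, 56)), Pow(-17161, -1)) = Mul(Add(12230, 3808), Rational(-1, 17161)) = Mul(16038, Rational(-1, 17161)) = Rational(-16038, 17161)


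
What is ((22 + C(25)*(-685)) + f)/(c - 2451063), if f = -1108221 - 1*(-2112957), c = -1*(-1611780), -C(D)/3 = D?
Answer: -1056133/839283 ≈ -1.2584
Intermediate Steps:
C(D) = -3*D
c = 1611780
f = 1004736 (f = -1108221 + 2112957 = 1004736)
((22 + C(25)*(-685)) + f)/(c - 2451063) = ((22 - 3*25*(-685)) + 1004736)/(1611780 - 2451063) = ((22 - 75*(-685)) + 1004736)/(-839283) = ((22 + 51375) + 1004736)*(-1/839283) = (51397 + 1004736)*(-1/839283) = 1056133*(-1/839283) = -1056133/839283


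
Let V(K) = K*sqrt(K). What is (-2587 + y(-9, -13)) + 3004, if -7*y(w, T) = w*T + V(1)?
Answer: 2801/7 ≈ 400.14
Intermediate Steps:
V(K) = K**(3/2)
y(w, T) = -1/7 - T*w/7 (y(w, T) = -(w*T + 1**(3/2))/7 = -(T*w + 1)/7 = -(1 + T*w)/7 = -1/7 - T*w/7)
(-2587 + y(-9, -13)) + 3004 = (-2587 + (-1/7 - 1/7*(-13)*(-9))) + 3004 = (-2587 + (-1/7 - 117/7)) + 3004 = (-2587 - 118/7) + 3004 = -18227/7 + 3004 = 2801/7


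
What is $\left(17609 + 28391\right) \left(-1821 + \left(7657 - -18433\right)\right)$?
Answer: $1116374000$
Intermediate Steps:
$\left(17609 + 28391\right) \left(-1821 + \left(7657 - -18433\right)\right) = 46000 \left(-1821 + \left(7657 + 18433\right)\right) = 46000 \left(-1821 + 26090\right) = 46000 \cdot 24269 = 1116374000$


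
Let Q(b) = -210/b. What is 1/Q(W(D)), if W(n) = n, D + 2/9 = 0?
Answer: 1/945 ≈ 0.0010582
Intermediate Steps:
D = -2/9 (D = -2/9 + 0 = -2/9 ≈ -0.22222)
1/Q(W(D)) = 1/(-210/(-2/9)) = 1/(-210*(-9/2)) = 1/945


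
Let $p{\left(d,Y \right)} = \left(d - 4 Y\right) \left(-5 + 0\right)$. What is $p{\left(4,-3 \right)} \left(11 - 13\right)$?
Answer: $160$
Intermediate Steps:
$p{\left(d,Y \right)} = - 5 d + 20 Y$ ($p{\left(d,Y \right)} = \left(d - 4 Y\right) \left(-5\right) = - 5 d + 20 Y$)
$p{\left(4,-3 \right)} \left(11 - 13\right) = \left(\left(-5\right) 4 + 20 \left(-3\right)\right) \left(11 - 13\right) = \left(-20 - 60\right) \left(-2\right) = \left(-80\right) \left(-2\right) = 160$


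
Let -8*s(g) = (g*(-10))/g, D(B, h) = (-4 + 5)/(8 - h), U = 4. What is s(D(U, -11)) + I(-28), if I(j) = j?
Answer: -107/4 ≈ -26.750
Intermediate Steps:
D(B, h) = 1/(8 - h)
s(g) = 5/4 (s(g) = -g*(-10)/(8*g) = -(-10*g)/(8*g) = -⅛*(-10) = 5/4)
s(D(U, -11)) + I(-28) = 5/4 - 28 = -107/4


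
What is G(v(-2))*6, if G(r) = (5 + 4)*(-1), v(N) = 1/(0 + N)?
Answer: -54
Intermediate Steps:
v(N) = 1/N
G(r) = -9 (G(r) = 9*(-1) = -9)
G(v(-2))*6 = -9*6 = -54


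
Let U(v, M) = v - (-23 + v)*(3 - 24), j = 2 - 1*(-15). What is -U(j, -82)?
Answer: 109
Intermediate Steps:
j = 17 (j = 2 + 15 = 17)
U(v, M) = -483 + 22*v (U(v, M) = v - (-23 + v)*(-21) = v - (483 - 21*v) = v + (-483 + 21*v) = -483 + 22*v)
-U(j, -82) = -(-483 + 22*17) = -(-483 + 374) = -1*(-109) = 109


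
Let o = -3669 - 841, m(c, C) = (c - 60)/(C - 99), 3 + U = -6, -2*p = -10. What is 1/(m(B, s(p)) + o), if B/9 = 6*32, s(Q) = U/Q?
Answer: -42/190115 ≈ -0.00022092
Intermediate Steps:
p = 5 (p = -½*(-10) = 5)
U = -9 (U = -3 - 6 = -9)
s(Q) = -9/Q
B = 1728 (B = 9*(6*32) = 9*192 = 1728)
m(c, C) = (-60 + c)/(-99 + C)
o = -4510
1/(m(B, s(p)) + o) = 1/((-60 + 1728)/(-99 - 9/5) - 4510) = 1/(1668/(-99 - 9*⅕) - 4510) = 1/(1668/(-99 - 9/5) - 4510) = 1/(1668/(-504/5) - 4510) = 1/(-5/504*1668 - 4510) = 1/(-695/42 - 4510) = 1/(-190115/42) = -42/190115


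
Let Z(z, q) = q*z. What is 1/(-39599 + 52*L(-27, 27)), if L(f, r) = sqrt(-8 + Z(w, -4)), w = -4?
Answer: -39599/1568059169 - 104*sqrt(2)/1568059169 ≈ -2.5347e-5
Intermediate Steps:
L(f, r) = 2*sqrt(2) (L(f, r) = sqrt(-8 - 4*(-4)) = sqrt(-8 + 16) = sqrt(8) = 2*sqrt(2))
1/(-39599 + 52*L(-27, 27)) = 1/(-39599 + 52*(2*sqrt(2))) = 1/(-39599 + 104*sqrt(2))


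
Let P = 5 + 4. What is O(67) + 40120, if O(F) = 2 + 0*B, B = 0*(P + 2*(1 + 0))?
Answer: 40122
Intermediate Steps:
P = 9
B = 0 (B = 0*(9 + 2*(1 + 0)) = 0*(9 + 2*1) = 0*(9 + 2) = 0*11 = 0)
O(F) = 2 (O(F) = 2 + 0*0 = 2 + 0 = 2)
O(67) + 40120 = 2 + 40120 = 40122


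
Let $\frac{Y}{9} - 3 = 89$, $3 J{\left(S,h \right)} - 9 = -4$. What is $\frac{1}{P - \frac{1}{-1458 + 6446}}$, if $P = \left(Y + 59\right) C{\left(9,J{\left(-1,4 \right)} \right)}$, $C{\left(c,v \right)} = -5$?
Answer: $- \frac{4988}{22121781} \approx -0.00022548$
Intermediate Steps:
$J{\left(S,h \right)} = \frac{5}{3}$ ($J{\left(S,h \right)} = 3 + \frac{1}{3} \left(-4\right) = 3 - \frac{4}{3} = \frac{5}{3}$)
$Y = 828$ ($Y = 27 + 9 \cdot 89 = 27 + 801 = 828$)
$P = -4435$ ($P = \left(828 + 59\right) \left(-5\right) = 887 \left(-5\right) = -4435$)
$\frac{1}{P - \frac{1}{-1458 + 6446}} = \frac{1}{-4435 - \frac{1}{-1458 + 6446}} = \frac{1}{-4435 - \frac{1}{4988}} = \frac{1}{- \frac{22121781}{4988}} = - \frac{4988}{22121781}$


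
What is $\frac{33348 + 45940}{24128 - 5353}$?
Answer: $\frac{79288}{18775} \approx 4.2231$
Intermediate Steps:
$\frac{33348 + 45940}{24128 - 5353} = \frac{79288}{18775}$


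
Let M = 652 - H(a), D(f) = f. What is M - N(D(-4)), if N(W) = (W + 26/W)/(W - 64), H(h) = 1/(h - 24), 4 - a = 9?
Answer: 2571015/3944 ≈ 651.88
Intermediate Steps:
a = -5 (a = 4 - 1*9 = 4 - 9 = -5)
H(h) = 1/(-24 + h)
N(W) = (W + 26/W)/(-64 + W)
M = 18909/29 (M = 652 - 1/(-24 - 5) = 652 - 1/(-29) = 652 - 1*(-1/29) = 652 + 1/29 = 18909/29 ≈ 652.03)
M - N(D(-4)) = 18909/29 - (26 + (-4)²)/((-4)*(-64 - 4)) = 18909/29 - (-1)*(26 + 16)/(4*(-68)) = 18909/29 - (-1)*(-1)*42/(4*68) = 18909/29 - 1*21/136 = 18909/29 - 21/136 = 2571015/3944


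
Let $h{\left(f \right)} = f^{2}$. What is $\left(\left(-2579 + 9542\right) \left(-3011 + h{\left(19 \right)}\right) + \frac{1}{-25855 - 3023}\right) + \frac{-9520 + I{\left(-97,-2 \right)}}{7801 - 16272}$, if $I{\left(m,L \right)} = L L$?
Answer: $- \frac{4513817921104523}{244625538} \approx -1.8452 \cdot 10^{7}$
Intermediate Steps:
$I{\left(m,L \right)} = L^{2}$
$\left(\left(-2579 + 9542\right) \left(-3011 + h{\left(19 \right)}\right) + \frac{1}{-25855 - 3023}\right) + \frac{-9520 + I{\left(-97,-2 \right)}}{7801 - 16272} = \left(\left(-2579 + 9542\right) \left(-3011 + 19^{2}\right) + \frac{1}{-25855 - 3023}\right) + \frac{-9520 + \left(-2\right)^{2}}{7801 - 16272} = \left(6963 \left(-3011 + 361\right) + \frac{1}{-28878}\right) + \frac{-9520 + 4}{-8471} = \left(6963 \left(-2650\right) - \frac{1}{28878}\right) - - \frac{9516}{8471} = \left(-18451950 - \frac{1}{28878}\right) + \frac{9516}{8471} = - \frac{532855412101}{28878} + \frac{9516}{8471} = - \frac{4513817921104523}{244625538}$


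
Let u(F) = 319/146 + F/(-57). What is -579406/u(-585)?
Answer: -1607272244/34531 ≈ -46546.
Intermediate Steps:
u(F) = 319/146 - F/57 (u(F) = 319*(1/146) + F*(-1/57) = 319/146 - F/57)
-579406/u(-585) = -579406/(319/146 - 1/57*(-585)) = -579406/(319/146 + 195/19) = -579406/34531/2774 = -579406*2774/34531 = -1607272244/34531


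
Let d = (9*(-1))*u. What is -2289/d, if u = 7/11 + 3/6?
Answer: 16786/75 ≈ 223.81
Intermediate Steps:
u = 25/22 (u = 7*(1/11) + 3*(⅙) = 7/11 + ½ = 25/22 ≈ 1.1364)
d = -225/22 (d = (9*(-1))*(25/22) = -9*25/22 = -225/22 ≈ -10.227)
-2289/d = -2289/(-225/22) = -2289*(-22/225) = 16786/75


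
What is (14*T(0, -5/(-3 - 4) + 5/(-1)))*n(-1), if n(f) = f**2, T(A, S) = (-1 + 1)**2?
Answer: 0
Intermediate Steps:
T(A, S) = 0 (T(A, S) = 0**2 = 0)
(14*T(0, -5/(-3 - 4) + 5/(-1)))*n(-1) = (14*0)*(-1)**2 = 0*1 = 0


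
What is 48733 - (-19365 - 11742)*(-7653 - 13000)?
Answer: -642404138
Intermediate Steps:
48733 - (-19365 - 11742)*(-7653 - 13000) = 48733 - (-31107)*(-20653) = 48733 - 1*642452871 = 48733 - 642452871 = -642404138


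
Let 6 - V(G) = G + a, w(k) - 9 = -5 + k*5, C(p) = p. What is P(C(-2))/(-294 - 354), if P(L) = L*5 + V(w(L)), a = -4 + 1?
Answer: -5/648 ≈ -0.0077161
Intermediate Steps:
w(k) = 4 + 5*k (w(k) = 9 + (-5 + k*5) = 9 + (-5 + 5*k) = 4 + 5*k)
a = -3
V(G) = 9 - G (V(G) = 6 - (G - 3) = 6 - (-3 + G) = 6 + (3 - G) = 9 - G)
P(L) = 5 (P(L) = L*5 + (9 - (4 + 5*L)) = 5*L + (9 + (-4 - 5*L)) = 5*L + (5 - 5*L) = 5)
P(C(-2))/(-294 - 354) = 5/(-294 - 354) = 5/(-648) = 5*(-1/648) = -5/648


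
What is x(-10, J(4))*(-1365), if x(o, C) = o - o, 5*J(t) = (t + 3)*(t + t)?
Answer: 0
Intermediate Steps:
J(t) = 2*t*(3 + t)/5 (J(t) = ((t + 3)*(t + t))/5 = ((3 + t)*(2*t))/5 = (2*t*(3 + t))/5 = 2*t*(3 + t)/5)
x(o, C) = 0
x(-10, J(4))*(-1365) = 0*(-1365) = 0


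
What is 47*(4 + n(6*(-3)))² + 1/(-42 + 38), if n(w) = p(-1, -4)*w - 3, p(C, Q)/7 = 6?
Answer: 107164699/4 ≈ 2.6791e+7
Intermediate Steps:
p(C, Q) = 42 (p(C, Q) = 7*6 = 42)
n(w) = -3 + 42*w (n(w) = 42*w - 3 = -3 + 42*w)
47*(4 + n(6*(-3)))² + 1/(-42 + 38) = 47*(4 + (-3 + 42*(6*(-3))))² + 1/(-42 + 38) = 47*(4 + (-3 + 42*(-18)))² + 1/(-4) = 47*(4 + (-3 - 756))² - ¼ = 47*(4 - 759)² - ¼ = 47*(-755)² - ¼ = 47*570025 - ¼ = 26791175 - ¼ = 107164699/4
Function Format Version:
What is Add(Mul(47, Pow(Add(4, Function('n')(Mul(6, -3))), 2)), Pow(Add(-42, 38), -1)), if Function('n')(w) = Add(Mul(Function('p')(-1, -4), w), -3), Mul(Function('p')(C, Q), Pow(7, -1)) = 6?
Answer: Rational(107164699, 4) ≈ 2.6791e+7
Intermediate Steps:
Function('p')(C, Q) = 42 (Function('p')(C, Q) = Mul(7, 6) = 42)
Function('n')(w) = Add(-3, Mul(42, w)) (Function('n')(w) = Add(Mul(42, w), -3) = Add(-3, Mul(42, w)))
Add(Mul(47, Pow(Add(4, Function('n')(Mul(6, -3))), 2)), Pow(Add(-42, 38), -1)) = Add(Mul(47, Pow(Add(4, Add(-3, Mul(42, Mul(6, -3)))), 2)), Pow(Add(-42, 38), -1)) = Add(Mul(47, Pow(Add(4, Add(-3, Mul(42, -18))), 2)), Pow(-4, -1)) = Add(Mul(47, Pow(Add(4, Add(-3, -756)), 2)), Rational(-1, 4)) = Add(Mul(47, Pow(Add(4, -759), 2)), Rational(-1, 4)) = Add(Mul(47, Pow(-755, 2)), Rational(-1, 4)) = Add(Mul(47, 570025), Rational(-1, 4)) = Add(26791175, Rational(-1, 4)) = Rational(107164699, 4)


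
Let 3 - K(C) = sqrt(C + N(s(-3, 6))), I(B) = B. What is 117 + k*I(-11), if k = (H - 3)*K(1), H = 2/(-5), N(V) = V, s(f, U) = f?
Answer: 1146/5 - 187*I*sqrt(2)/5 ≈ 229.2 - 52.892*I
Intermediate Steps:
H = -2/5 (H = 2*(-1/5) = -2/5 ≈ -0.40000)
K(C) = 3 - sqrt(-3 + C) (K(C) = 3 - sqrt(C - 3) = 3 - sqrt(-3 + C))
k = -51/5 + 17*I*sqrt(2)/5 (k = (-2/5 - 3)*(3 - sqrt(-3 + 1)) = -17*(3 - sqrt(-2))/5 = -17*(3 - I*sqrt(2))/5 = -51/5 + 17*I*sqrt(2)/5 ≈ -10.2 + 4.8083*I)
117 + k*I(-11) = 117 + (-51/5 + 17*I*sqrt(2)/5)*(-11) = 117 + (561/5 - 187*I*sqrt(2)/5) = 1146/5 - 187*I*sqrt(2)/5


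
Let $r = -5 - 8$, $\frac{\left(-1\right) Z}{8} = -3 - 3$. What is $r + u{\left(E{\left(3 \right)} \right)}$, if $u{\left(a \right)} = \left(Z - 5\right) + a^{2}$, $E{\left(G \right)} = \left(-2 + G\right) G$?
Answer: $39$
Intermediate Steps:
$E{\left(G \right)} = G \left(-2 + G\right)$
$Z = 48$ ($Z = - 8 \left(-3 - 3\right) = \left(-8\right) \left(-6\right) = 48$)
$r = -13$ ($r = -5 - 8 = -13$)
$u{\left(a \right)} = 43 + a^{2}$ ($u{\left(a \right)} = \left(48 - 5\right) + a^{2} = 43 + a^{2}$)
$r + u{\left(E{\left(3 \right)} \right)} = -13 + \left(43 + \left(3 \left(-2 + 3\right)\right)^{2}\right) = -13 + \left(43 + \left(3 \cdot 1\right)^{2}\right) = -13 + \left(43 + 3^{2}\right) = -13 + \left(43 + 9\right) = -13 + 52 = 39$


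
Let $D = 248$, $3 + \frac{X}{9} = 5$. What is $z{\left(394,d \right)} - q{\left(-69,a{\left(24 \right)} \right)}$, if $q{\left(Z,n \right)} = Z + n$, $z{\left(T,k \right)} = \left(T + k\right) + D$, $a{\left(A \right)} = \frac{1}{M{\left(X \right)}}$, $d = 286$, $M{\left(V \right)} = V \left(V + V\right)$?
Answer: $\frac{646055}{648} \approx 997.0$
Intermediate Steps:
$X = 18$ ($X = -27 + 9 \cdot 5 = -27 + 45 = 18$)
$M{\left(V \right)} = 2 V^{2}$ ($M{\left(V \right)} = V 2 V = 2 V^{2}$)
$a{\left(A \right)} = \frac{1}{648}$ ($a{\left(A \right)} = \frac{1}{2 \cdot 18^{2}} = \frac{1}{2 \cdot 324} = \frac{1}{648}$)
$z{\left(T,k \right)} = 248 + T + k$ ($z{\left(T,k \right)} = \left(T + k\right) + 248 = 248 + T + k$)
$z{\left(394,d \right)} - q{\left(-69,a{\left(24 \right)} \right)} = \left(248 + 394 + 286\right) - \left(-69 + \frac{1}{648}\right) = 928 - - \frac{44711}{648} = 928 + \frac{44711}{648} = \frac{646055}{648}$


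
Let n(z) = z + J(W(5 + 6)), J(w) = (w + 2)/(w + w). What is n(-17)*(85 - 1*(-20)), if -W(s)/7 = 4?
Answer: -6945/4 ≈ -1736.3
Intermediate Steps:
W(s) = -28 (W(s) = -7*4 = -28)
J(w) = (2 + w)/(2*w) (J(w) = (2 + w)/((2*w)) = (2 + w)*(1/(2*w)) = (2 + w)/(2*w))
n(z) = 13/28 + z (n(z) = z + (1/2)*(2 - 28)/(-28) = z + (1/2)*(-1/28)*(-26) = z + 13/28 = 13/28 + z)
n(-17)*(85 - 1*(-20)) = (13/28 - 17)*(85 - 1*(-20)) = -463*(85 + 20)/28 = -463/28*105 = -6945/4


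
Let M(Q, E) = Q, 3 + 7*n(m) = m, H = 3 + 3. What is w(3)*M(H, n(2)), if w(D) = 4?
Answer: 24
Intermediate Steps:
H = 6
n(m) = -3/7 + m/7
w(3)*M(H, n(2)) = 4*6 = 24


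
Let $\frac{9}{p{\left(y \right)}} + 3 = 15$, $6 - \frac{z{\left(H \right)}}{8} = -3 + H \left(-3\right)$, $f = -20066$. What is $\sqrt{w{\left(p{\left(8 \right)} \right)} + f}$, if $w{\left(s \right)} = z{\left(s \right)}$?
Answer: $2 i \sqrt{4994} \approx 141.34 i$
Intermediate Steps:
$z{\left(H \right)} = 72 + 24 H$ ($z{\left(H \right)} = 48 - 8 \left(-3 + H \left(-3\right)\right) = 48 - 8 \left(-3 - 3 H\right) = 48 + \left(24 + 24 H\right) = 72 + 24 H$)
$p{\left(y \right)} = \frac{3}{4}$ ($p{\left(y \right)} = \frac{9}{-3 + 15} = \frac{9}{12} = 9 \cdot \frac{1}{12} = \frac{3}{4}$)
$w{\left(s \right)} = 72 + 24 s$
$\sqrt{w{\left(p{\left(8 \right)} \right)} + f} = \sqrt{\left(72 + 24 \cdot \frac{3}{4}\right) - 20066} = \sqrt{\left(72 + 18\right) - 20066} = \sqrt{90 - 20066} = \sqrt{-19976} = 2 i \sqrt{4994}$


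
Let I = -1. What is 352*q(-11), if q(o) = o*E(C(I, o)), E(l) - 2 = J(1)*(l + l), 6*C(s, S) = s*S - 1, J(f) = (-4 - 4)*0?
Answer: -7744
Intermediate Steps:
J(f) = 0 (J(f) = -8*0 = 0)
C(s, S) = -⅙ + S*s/6 (C(s, S) = (s*S - 1)/6 = (S*s - 1)/6 = (-1 + S*s)/6 = -⅙ + S*s/6)
E(l) = 2 (E(l) = 2 + 0*(l + l) = 2 + 0*(2*l) = 2 + 0 = 2)
q(o) = 2*o (q(o) = o*2 = 2*o)
352*q(-11) = 352*(2*(-11)) = 352*(-22) = -7744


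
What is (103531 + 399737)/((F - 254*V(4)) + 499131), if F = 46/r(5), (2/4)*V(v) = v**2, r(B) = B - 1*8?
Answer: 1509804/1472963 ≈ 1.0250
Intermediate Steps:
r(B) = -8 + B (r(B) = B - 8 = -8 + B)
V(v) = 2*v**2
F = -46/3 (F = 46/(-8 + 5) = 46/(-3) = 46*(-1/3) = -46/3 ≈ -15.333)
(103531 + 399737)/((F - 254*V(4)) + 499131) = (103531 + 399737)/((-46/3 - 508*4**2) + 499131) = 503268/((-46/3 - 508*16) + 499131) = 503268/((-46/3 - 254*32) + 499131) = 503268/((-46/3 - 8128) + 499131) = 503268/(-24430/3 + 499131) = 503268/(1472963/3) = 503268*(3/1472963) = 1509804/1472963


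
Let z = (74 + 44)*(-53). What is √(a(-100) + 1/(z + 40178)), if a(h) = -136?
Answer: I*√39128475903/16962 ≈ 11.662*I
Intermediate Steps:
z = -6254 (z = 118*(-53) = -6254)
√(a(-100) + 1/(z + 40178)) = √(-136 + 1/(-6254 + 40178)) = √(-136 + 1/33924) = √(-4613663/33924) = I*√39128475903/16962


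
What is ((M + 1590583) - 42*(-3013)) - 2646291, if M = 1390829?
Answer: 461667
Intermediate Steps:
((M + 1590583) - 42*(-3013)) - 2646291 = ((1390829 + 1590583) - 42*(-3013)) - 2646291 = (2981412 + 126546) - 2646291 = 3107958 - 2646291 = 461667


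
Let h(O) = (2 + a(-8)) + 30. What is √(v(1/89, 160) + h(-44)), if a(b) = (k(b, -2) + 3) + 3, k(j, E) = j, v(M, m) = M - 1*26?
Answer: √31773/89 ≈ 2.0028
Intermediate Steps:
v(M, m) = -26 + M (v(M, m) = M - 26 = -26 + M)
a(b) = 6 + b (a(b) = (b + 3) + 3 = (3 + b) + 3 = 6 + b)
h(O) = 30 (h(O) = (2 + (6 - 8)) + 30 = (2 - 2) + 30 = 0 + 30 = 30)
√(v(1/89, 160) + h(-44)) = √((-26 + 1/89) + 30) = √(-2313/89 + 30) = √(357/89) = √31773/89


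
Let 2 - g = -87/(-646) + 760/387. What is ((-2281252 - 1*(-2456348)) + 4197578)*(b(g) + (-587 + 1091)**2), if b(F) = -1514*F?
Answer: 46307922379925678/41667 ≈ 1.1114e+12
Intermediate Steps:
g = -24625/250002 (g = 2 - (-87/(-646) + 760/387) = 2 - (-87*(-1/646) + 760*(1/387)) = 2 - (87/646 + 760/387) = 2 - 1*524629/250002 = 2 - 524629/250002 = -24625/250002 ≈ -0.098499)
((-2281252 - 1*(-2456348)) + 4197578)*(b(g) + (-587 + 1091)**2) = ((-2281252 - 1*(-2456348)) + 4197578)*(-1514*(-24625/250002) + (-587 + 1091)**2) = ((-2281252 + 2456348) + 4197578)*(18641125/125001 + 504**2) = (175096 + 4197578)*(18641125/125001 + 254016) = 4372674*(31770895141/125001) = 46307922379925678/41667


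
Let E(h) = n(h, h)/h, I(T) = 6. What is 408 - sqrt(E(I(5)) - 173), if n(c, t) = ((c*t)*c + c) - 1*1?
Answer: 408 - I*sqrt(4902)/6 ≈ 408.0 - 11.669*I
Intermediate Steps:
n(c, t) = -1 + c + t*c**2 (n(c, t) = (t*c**2 + c) - 1 = (c + t*c**2) - 1 = -1 + c + t*c**2)
E(h) = (-1 + h + h**3)/h (E(h) = (-1 + h + h*h**2)/h = (-1 + h + h**3)/h)
408 - sqrt(E(I(5)) - 173) = 408 - sqrt((-1 + 6 + 6**3)/6 - 173) = 408 - sqrt((-1 + 6 + 216)/6 - 173) = 408 - sqrt((1/6)*221 - 173) = 408 - sqrt(221/6 - 173) = 408 - sqrt(-817/6) = 408 - I*sqrt(4902)/6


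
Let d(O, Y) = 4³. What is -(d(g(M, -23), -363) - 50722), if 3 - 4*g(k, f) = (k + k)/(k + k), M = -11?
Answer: 50658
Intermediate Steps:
g(k, f) = ½ (g(k, f) = ¾ - (k + k)/(4*(k + k)) = ¾ - 2*k/(4*(2*k)) = ¾ - 2*k*1/(2*k)/4 = ¾ - ¼*1 = ¾ - ¼ = ½)
d(O, Y) = 64
-(d(g(M, -23), -363) - 50722) = -(64 - 50722) = -1*(-50658) = 50658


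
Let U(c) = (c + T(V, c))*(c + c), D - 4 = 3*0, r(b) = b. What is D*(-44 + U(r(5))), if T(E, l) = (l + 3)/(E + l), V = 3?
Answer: 64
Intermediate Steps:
D = 4 (D = 4 + 3*0 = 4 + 0 = 4)
T(E, l) = (3 + l)/(E + l)
U(c) = 2*c*(1 + c) (U(c) = (c + (3 + c)/(3 + c))*(c + c) = (c + 1)*(2*c) = (1 + c)*(2*c) = 2*c*(1 + c))
D*(-44 + U(r(5))) = 4*(-44 + 2*5*(1 + 5)) = 4*(-44 + 2*5*6) = 4*(-44 + 60) = 4*16 = 64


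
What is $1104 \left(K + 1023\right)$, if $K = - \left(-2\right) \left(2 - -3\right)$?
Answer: $1140432$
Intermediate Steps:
$K = 10$ ($K = - \left(-2\right) \left(2 + \left(-5 + 8\right)\right) = - \left(-2\right) \left(2 + 3\right) = - \left(-2\right) 5 = \left(-1\right) \left(-10\right) = 10$)
$1104 \left(K + 1023\right) = 1104 \left(10 + 1023\right) = 1104 \cdot 1033 = 1140432$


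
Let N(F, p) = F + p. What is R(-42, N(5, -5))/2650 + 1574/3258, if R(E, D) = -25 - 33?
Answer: 995534/2158425 ≈ 0.46123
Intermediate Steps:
R(E, D) = -58
R(-42, N(5, -5))/2650 + 1574/3258 = -58/2650 + 1574/3258 = -58*1/2650 + 1574*(1/3258) = -29/1325 + 787/1629 = 995534/2158425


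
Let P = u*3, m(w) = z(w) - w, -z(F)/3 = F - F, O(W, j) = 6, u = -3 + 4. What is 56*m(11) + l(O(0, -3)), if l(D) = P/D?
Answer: -1231/2 ≈ -615.50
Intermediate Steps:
u = 1
z(F) = 0 (z(F) = -3*(F - F) = -3*0 = 0)
m(w) = -w (m(w) = 0 - w = -w)
P = 3 (P = 1*3 = 3)
l(D) = 3/D
56*m(11) + l(O(0, -3)) = 56*(-1*11) + 3/6 = 56*(-11) + 3*(⅙) = -616 + ½ = -1231/2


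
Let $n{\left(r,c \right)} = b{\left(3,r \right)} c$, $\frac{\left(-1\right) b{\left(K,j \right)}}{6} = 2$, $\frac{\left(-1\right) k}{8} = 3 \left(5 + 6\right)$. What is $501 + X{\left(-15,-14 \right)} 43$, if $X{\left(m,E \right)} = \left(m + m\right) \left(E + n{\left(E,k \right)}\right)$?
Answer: $-4068159$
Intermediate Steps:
$k = -264$ ($k = - 8 \cdot 3 \left(5 + 6\right) = - 8 \cdot 3 \cdot 11 = \left(-8\right) 33 = -264$)
$b{\left(K,j \right)} = -12$ ($b{\left(K,j \right)} = \left(-6\right) 2 = -12$)
$n{\left(r,c \right)} = - 12 c$
$X{\left(m,E \right)} = 2 m \left(3168 + E\right)$ ($X{\left(m,E \right)} = \left(m + m\right) \left(E - -3168\right) = 2 m \left(E + 3168\right) = 2 m \left(3168 + E\right)$)
$501 + X{\left(-15,-14 \right)} 43 = 501 + 2 \left(-15\right) \left(3168 - 14\right) 43 = 501 + 2 \left(-15\right) 3154 \cdot 43 = 501 - 4068660 = -4068159$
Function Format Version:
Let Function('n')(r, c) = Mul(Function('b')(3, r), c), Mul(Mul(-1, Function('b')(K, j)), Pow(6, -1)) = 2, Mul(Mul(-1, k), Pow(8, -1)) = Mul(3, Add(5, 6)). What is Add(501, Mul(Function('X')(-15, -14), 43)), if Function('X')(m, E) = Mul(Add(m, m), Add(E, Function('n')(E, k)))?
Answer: -4068159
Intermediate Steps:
k = -264 (k = Mul(-8, Mul(3, Add(5, 6))) = Mul(-8, Mul(3, 11)) = Mul(-8, 33) = -264)
Function('b')(K, j) = -12 (Function('b')(K, j) = Mul(-6, 2) = -12)
Function('n')(r, c) = Mul(-12, c)
Function('X')(m, E) = Mul(2, m, Add(3168, E)) (Function('X')(m, E) = Mul(Add(m, m), Add(E, Mul(-12, -264))) = Mul(Mul(2, m), Add(E, 3168)) = Mul(Mul(2, m), Add(3168, E)) = Mul(2, m, Add(3168, E)))
Add(501, Mul(Function('X')(-15, -14), 43)) = Add(501, Mul(Mul(2, -15, Add(3168, -14)), 43)) = Add(501, Mul(Mul(2, -15, 3154), 43)) = Add(501, Mul(-94620, 43)) = Add(501, -4068660) = -4068159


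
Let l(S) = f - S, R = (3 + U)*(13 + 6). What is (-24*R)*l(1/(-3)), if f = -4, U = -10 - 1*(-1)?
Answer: -10032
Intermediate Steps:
U = -9 (U = -10 + 1 = -9)
R = -114 (R = (3 - 9)*(13 + 6) = -6*19 = -114)
l(S) = -4 - S
(-24*R)*l(1/(-3)) = (-24*(-114))*(-4 - 1/(-3)) = 2736*(-4 - 1*(-1/3)) = 2736*(-4 + 1/3) = 2736*(-11/3) = -10032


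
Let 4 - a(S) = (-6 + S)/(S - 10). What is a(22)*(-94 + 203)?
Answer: 872/3 ≈ 290.67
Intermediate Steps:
a(S) = 4 - (-6 + S)/(-10 + S) (a(S) = 4 - (-6 + S)/(S - 10) = 4 - (-6 + S)/(-10 + S))
a(22)*(-94 + 203) = ((-34 + 3*22)/(-10 + 22))*(-94 + 203) = ((-34 + 66)/12)*109 = ((1/12)*32)*109 = (8/3)*109 = 872/3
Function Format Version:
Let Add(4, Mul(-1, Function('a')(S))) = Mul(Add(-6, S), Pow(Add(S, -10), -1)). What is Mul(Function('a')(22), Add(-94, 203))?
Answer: Rational(872, 3) ≈ 290.67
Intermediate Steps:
Function('a')(S) = Add(4, Mul(-1, Pow(Add(-10, S), -1), Add(-6, S))) (Function('a')(S) = Add(4, Mul(-1, Mul(Add(-6, S), Pow(Add(S, -10), -1)))) = Add(4, Mul(-1, Mul(Add(-6, S), Pow(Add(-10, S), -1)))) = Add(4, Mul(-1, Mul(Pow(Add(-10, S), -1), Add(-6, S)))) = Add(4, Mul(-1, Pow(Add(-10, S), -1), Add(-6, S))))
Mul(Function('a')(22), Add(-94, 203)) = Mul(Mul(Pow(Add(-10, 22), -1), Add(-34, Mul(3, 22))), Add(-94, 203)) = Mul(Mul(Pow(12, -1), Add(-34, 66)), 109) = Mul(Mul(Rational(1, 12), 32), 109) = Mul(Rational(8, 3), 109) = Rational(872, 3)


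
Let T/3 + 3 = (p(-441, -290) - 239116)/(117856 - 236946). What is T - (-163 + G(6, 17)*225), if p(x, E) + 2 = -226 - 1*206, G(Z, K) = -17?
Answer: 47457776/11909 ≈ 3985.0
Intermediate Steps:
p(x, E) = -434 (p(x, E) = -2 + (-226 - 1*206) = -2 + (-226 - 206) = -2 - 432 = -434)
T = -35316/11909 (T = -9 + 3*((-434 - 239116)/(117856 - 236946)) = -9 + 3*(-239550/(-119090)) = -9 + 3*(-239550*(-1/119090)) = -9 + 3*(23955/11909) = -9 + 71865/11909 = -35316/11909 ≈ -2.9655)
T - (-163 + G(6, 17)*225) = -35316/11909 - (-163 - 17*225) = -35316/11909 - (-163 - 3825) = -35316/11909 - 1*(-3988) = -35316/11909 + 3988 = 47457776/11909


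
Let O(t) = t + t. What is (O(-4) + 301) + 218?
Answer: 511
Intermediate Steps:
O(t) = 2*t
(O(-4) + 301) + 218 = (2*(-4) + 301) + 218 = (-8 + 301) + 218 = 293 + 218 = 511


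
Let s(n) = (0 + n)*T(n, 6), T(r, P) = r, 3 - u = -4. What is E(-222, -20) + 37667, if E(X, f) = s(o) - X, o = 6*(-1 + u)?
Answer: 39185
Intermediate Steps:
u = 7 (u = 3 - 1*(-4) = 3 + 4 = 7)
o = 36 (o = 6*(-1 + 7) = 6*6 = 36)
s(n) = n² (s(n) = (0 + n)*n = n*n = n²)
E(X, f) = 1296 - X (E(X, f) = 36² - X = 1296 - X)
E(-222, -20) + 37667 = (1296 - 1*(-222)) + 37667 = (1296 + 222) + 37667 = 1518 + 37667 = 39185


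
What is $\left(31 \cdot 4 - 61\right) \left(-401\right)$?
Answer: $-25263$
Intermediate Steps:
$\left(31 \cdot 4 - 61\right) \left(-401\right) = \left(124 - 61\right) \left(-401\right) = 63 \left(-401\right) = -25263$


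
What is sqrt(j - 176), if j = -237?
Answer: I*sqrt(413) ≈ 20.322*I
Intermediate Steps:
sqrt(j - 176) = sqrt(-237 - 176) = sqrt(-413) = I*sqrt(413)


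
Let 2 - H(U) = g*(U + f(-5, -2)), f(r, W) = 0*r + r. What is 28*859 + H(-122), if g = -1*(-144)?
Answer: 42342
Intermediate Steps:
g = 144
f(r, W) = r (f(r, W) = 0 + r = r)
H(U) = 722 - 144*U (H(U) = 2 - 144*(U - 5) = 2 - 144*(-5 + U) = 2 - (-720 + 144*U) = 2 + (720 - 144*U) = 722 - 144*U)
28*859 + H(-122) = 28*859 + (722 - 144*(-122)) = 24052 + (722 + 17568) = 24052 + 18290 = 42342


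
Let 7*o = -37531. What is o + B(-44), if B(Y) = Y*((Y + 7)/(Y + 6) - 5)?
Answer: -689527/133 ≈ -5184.4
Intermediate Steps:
B(Y) = Y*(-5 + (7 + Y)/(6 + Y)) (B(Y) = Y*((7 + Y)/(6 + Y) - 5) = Y*(-5 + (7 + Y)/(6 + Y)))
o = -37531/7 (o = (⅐)*(-37531) = -37531/7 ≈ -5361.6)
o + B(-44) = -37531/7 - 1*(-44)*(23 + 4*(-44))/(6 - 44) = -37531/7 - 1*(-44)*(23 - 176)/(-38) = -37531/7 - 1*(-44)*(-1/38)*(-153) = -37531/7 + 3366/19 = -689527/133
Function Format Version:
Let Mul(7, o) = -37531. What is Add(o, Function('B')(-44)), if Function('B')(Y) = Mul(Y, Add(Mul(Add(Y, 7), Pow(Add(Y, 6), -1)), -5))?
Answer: Rational(-689527, 133) ≈ -5184.4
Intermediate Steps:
Function('B')(Y) = Mul(Y, Add(-5, Mul(Pow(Add(6, Y), -1), Add(7, Y)))) (Function('B')(Y) = Mul(Y, Add(Mul(Add(7, Y), Pow(Add(6, Y), -1)), -5)) = Mul(Y, Add(Mul(Pow(Add(6, Y), -1), Add(7, Y)), -5)) = Mul(Y, Add(-5, Mul(Pow(Add(6, Y), -1), Add(7, Y)))))
o = Rational(-37531, 7) (o = Mul(Rational(1, 7), -37531) = Rational(-37531, 7) ≈ -5361.6)
Add(o, Function('B')(-44)) = Add(Rational(-37531, 7), Mul(-1, -44, Pow(Add(6, -44), -1), Add(23, Mul(4, -44)))) = Add(Rational(-37531, 7), Mul(-1, -44, Pow(-38, -1), Add(23, -176))) = Add(Rational(-37531, 7), Mul(-1, -44, Rational(-1, 38), -153)) = Add(Rational(-37531, 7), Rational(3366, 19)) = Rational(-689527, 133)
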